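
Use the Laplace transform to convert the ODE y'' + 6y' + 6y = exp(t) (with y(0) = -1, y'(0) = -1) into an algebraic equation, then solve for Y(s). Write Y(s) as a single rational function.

Y(s) = (-s^2 - 6*s + 8)/(s^3 + 5*s^2 - 6)

Take the Laplace transform of both sides.
The derivative rules (L{y''} = s^2 Y - s·y(0) - y'(0) and L{y'} = sY - y(0), with y(0) = -1, y'(0) = -1) turn the left side into (s^2 + 6*s + 6)Y - (-s - 7).
The right side is L{exp(t)} = 1/(s - 1).
So (s^2 + 6*s + 6)Y = 1/(s - 1) + (-s - 7).
Divide through and combine into a single rational function.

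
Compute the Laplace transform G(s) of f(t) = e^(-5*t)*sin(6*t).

L{sin(6t)} = 6/(s^2 + 36).
By the first shifting theorem, multiplying by e^(-5t) replaces s with s + 5.

G(s) = 6/((s + 5)^2 + 36)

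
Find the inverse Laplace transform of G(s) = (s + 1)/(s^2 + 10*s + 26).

Complete the square in the denominator: s^2 + 10*s + 26 = (s + 5)^2 + 1^2.
Split the numerator to match: s + 1 = 1·(s + 5) - 4·1.
Invert each term: 1·(s + 5)/((s + 5)^2 + 1) ↔ e^(-5t)cos(t); -4·1/((s + 5)^2 + 1) ↔ -4e^(-5t)sin(t).

-4*exp(-5*t)*sin(t) + exp(-5*t)*cos(t)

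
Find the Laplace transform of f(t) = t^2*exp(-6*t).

2/(s + 6)^3

L{e^(-6t)} = 1/(s + 6).
Then apply L{t^2·g(t)} = (-1)^2 d^2/ds^2[G(s)] with G(s) = 1/(s + 6):
differentiating 2 times and applying the sign gives 2/(s + 6)^3.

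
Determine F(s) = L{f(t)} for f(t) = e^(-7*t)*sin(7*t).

F(s) = 7/((s + 7)^2 + 49)

L{sin(7t)} = 7/(s^2 + 49).
By the first shifting theorem, multiplying by e^(-7t) replaces s with s + 7.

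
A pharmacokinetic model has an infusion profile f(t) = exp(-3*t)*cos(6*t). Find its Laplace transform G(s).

L{cos(6t)} = s/(s^2 + 36).
By the first shifting theorem, multiplying by e^(-3t) replaces s with s + 3.

G(s) = (s + 3)/((s + 3)^2 + 36)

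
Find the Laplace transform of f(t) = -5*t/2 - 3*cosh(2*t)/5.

The transform is linear, so treat each term independently.
(-3/5)·[L{cosh(2t)} = s/(s^2 - 4)]; (-5/2)·[L{t} = 1!/s^2 = 1/s^2].

-3*s/(5*(s^2 - 4)) - 5/(2*s^2)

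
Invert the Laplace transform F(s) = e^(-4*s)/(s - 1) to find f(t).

The factor e^(-4s) signals a time shift by c = 4 (second shifting theorem).
L{e^(t)} = 1/(s - 1), so L^-1{1/(s - 1)} = e^(t).
Hence the inverse is u(t - 4) times that function evaluated at t - 4.

f(t) = Heaviside(t - 4)*(exp(t - 4))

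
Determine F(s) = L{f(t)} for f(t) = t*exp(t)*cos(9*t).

F(s) = (s - 10)*(s + 8)/(s^2 - 2*s + 82)^2

L{cos(9t)} = s/(s^2 + 81).
Multiplying by e^(t) shifts s → s - 1, so L{exp(t)*cos(9*t)} = (s - 1)/((s - 1)^2 + 81).
Then apply L{t·g(t)} = -d/ds[G(s)] with G(s) = (s - 1)/((s - 1)^2 + 81):
differentiating 1 time and applying the sign gives (s - 10)*(s + 8)/(s^2 - 2*s + 82)^2.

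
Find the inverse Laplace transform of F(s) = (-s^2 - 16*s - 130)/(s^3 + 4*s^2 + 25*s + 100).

Factor the denominator: s^3 + 4*s^2 + 25*s + 100 = (s + 4)*(s^2 + 25).
Partial fraction decomposition gives [-2/(s + 4)] + [s/(s^2 + 25)] + [-20/(s^2 + 25)].
Invert each term: -2/(s + 4) ↔ -2e^(-4t); 1·s/(s^2 + 25) ↔ cos(5t); -4·5/(s^2 + 25) ↔ -4sin(5t).

-4*sin(5*t) + cos(5*t) - 2*exp(-4*t)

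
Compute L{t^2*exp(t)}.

L{e^(t)} = 1/(s - 1).
Then apply L{t^2·g(t)} = (-1)^2 d^2/ds^2[G(s)] with G(s) = 1/(s - 1):
differentiating 2 times and applying the sign gives 2/(s - 1)^3.

2/(s - 1)^3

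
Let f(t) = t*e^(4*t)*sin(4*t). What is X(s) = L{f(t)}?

L{sin(4t)} = 4/(s^2 + 16).
Multiplying by e^(4t) shifts s → s - 4, so L{e^(4*t)*sin(4*t)} = 4/((s - 4)^2 + 16).
Then apply L{t·g(t)} = -d/ds[G(s)] with G(s) = 4/((s - 4)^2 + 16):
differentiating 1 time and applying the sign gives 8*(s - 4)/(s^2 - 8*s + 32)^2.

X(s) = 8*(s - 4)/(s^2 - 8*s + 32)^2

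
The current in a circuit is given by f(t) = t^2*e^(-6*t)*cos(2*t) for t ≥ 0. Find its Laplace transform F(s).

L{cos(2t)} = s/(s^2 + 4).
Multiplying by e^(-6t) shifts s → s + 6, so L{e^(-6*t)*cos(2*t)} = (s + 6)/((s + 6)^2 + 4).
Then apply L{t^2·g(t)} = (-1)^2 d^2/ds^2[G(s)] with G(s) = (s + 6)/((s + 6)^2 + 4):
differentiating 2 times and applying the sign gives 2*(s + 6)*(s^2 + 12*s + 24)/(s^2 + 12*s + 40)^3.

F(s) = 2*(s + 6)*(s^2 + 12*s + 24)/(s^2 + 12*s + 40)^3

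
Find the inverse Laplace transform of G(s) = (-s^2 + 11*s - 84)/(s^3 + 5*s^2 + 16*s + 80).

Factor the denominator: s^3 + 5*s^2 + 16*s + 80 = (s + 5)*(s^2 + 16).
Partial fraction decomposition gives [-4/(s + 5)] + [3*s/(s^2 + 16)] + [-4/(s^2 + 16)].
Invert each term: -4/(s + 5) ↔ -4e^(-5t); 3·s/(s^2 + 16) ↔ 3cos(4t); -1·4/(s^2 + 16) ↔ -sin(4t).

-sin(4*t) + 3*cos(4*t) - 4*exp(-5*t)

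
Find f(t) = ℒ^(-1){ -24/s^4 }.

Since L{t^3} = 3!/s^4 = 6/s^4, the inverse is t^3, scaled by -4.

f(t) = -4*t^3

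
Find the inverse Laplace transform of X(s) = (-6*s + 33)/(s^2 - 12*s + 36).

-3*t*exp(6*t) - 6*exp(6*t)

Factor the denominator: s^2 - 12*s + 36 = (s - 6)^2.
Partial fraction decomposition gives [-6/(s - 6)] + [-3/(s - 6)^2].
Invert each term: -6/(s - 6) ↔ -6e^(6t); -3/(s - 6)^2 ↔ -3t·e^(6t).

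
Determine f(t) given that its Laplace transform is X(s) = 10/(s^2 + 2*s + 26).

f(t) = 2*exp(-t)*sin(5*t)

Rewrite the denominator: s^2 + 2*s + 26 = (s + 1)^2 + 25.
The form in (s + 1) signals a first-shifting-theorem factor e^(-t).
Since L{sin(5t)} = 5/(s^2 + 25), the inverse is exp(-t)*sin(5*t), scaled by 2.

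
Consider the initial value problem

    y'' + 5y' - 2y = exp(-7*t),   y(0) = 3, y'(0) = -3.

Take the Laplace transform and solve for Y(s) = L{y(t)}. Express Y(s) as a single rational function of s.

Take the Laplace transform of both sides.
The derivative rules (L{y''} = s^2 Y - s·y(0) - y'(0) and L{y'} = sY - y(0), with y(0) = 3, y'(0) = -3) turn the left side into (s^2 + 5*s - 2)Y - (3*s + 12).
The right side is L{exp(-7*t)} = 1/(s + 7).
So (s^2 + 5*s - 2)Y = 1/(s + 7) + (3*s + 12).
Solve for Y(s) and write it as one ratio of polynomials.

Y(s) = (3*s^2 + 33*s + 85)/(s^3 + 12*s^2 + 33*s - 14)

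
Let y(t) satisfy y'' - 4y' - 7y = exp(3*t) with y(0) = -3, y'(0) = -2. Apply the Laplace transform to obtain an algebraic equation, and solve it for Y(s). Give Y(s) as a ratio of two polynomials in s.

Apply the Laplace transform to the equation.
Using L{y''} = s^2 Y - s·y(0) - y'(0) and L{y'} = sY - y(0), with y(0) = -3, y'(0) = -2, the left side becomes (s^2 - 4*s - 7)Y - (-3*s + 10).
The right side is L{exp(3*t)} = 1/(s - 3).
So (s^2 - 4*s - 7)Y = 1/(s - 3) + (-3*s + 10).
Isolate Y and clear denominators.

Y(s) = (-3*s^2 + 19*s - 29)/(s^3 - 7*s^2 + 5*s + 21)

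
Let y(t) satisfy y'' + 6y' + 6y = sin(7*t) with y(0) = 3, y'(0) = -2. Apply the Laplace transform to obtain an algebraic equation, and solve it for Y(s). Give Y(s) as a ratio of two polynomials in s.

Transform both sides with L{·}.
With L{y''} = s^2 Y - s·y(0) - y'(0) and L{y'} = sY - y(0), with y(0) = 3, y'(0) = -2: the LHS transforms to (s^2 + 6*s + 6)Y - (3*s + 16).
The right side is L{sin(7*t)} = 7/(s^2 + 49).
So (s^2 + 6*s + 6)Y = 7/(s^2 + 49) + (3*s + 16).
Solve for Y(s) and write it as one ratio of polynomials.

Y(s) = (3*s^3 + 16*s^2 + 147*s + 791)/(s^4 + 6*s^3 + 55*s^2 + 294*s + 294)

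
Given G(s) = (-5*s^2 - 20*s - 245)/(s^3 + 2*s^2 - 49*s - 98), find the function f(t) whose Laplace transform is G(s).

f(t) = -5*exp(7*t) + 5*exp(-2*t) - 5*exp(-7*t)

Factor the denominator: s^3 + 2*s^2 - 49*s - 98 = (s - 7)*(s + 2)*(s + 7).
Partial fraction decomposition gives [-5/(s + 7)] + [-5/(s - 7)] + [5/(s + 2)].
Invert each term: -5/(s + 7) ↔ -5e^(-7t); -5/(s - 7) ↔ -5e^(7t); 5/(s + 2) ↔ 5e^(-2t).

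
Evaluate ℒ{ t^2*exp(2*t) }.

L{e^(2t)} = 1/(s - 2).
Then apply L{t^2·g(t)} = (-1)^2 d^2/ds^2[G(s)] with G(s) = 1/(s - 2):
differentiating 2 times and applying the sign gives 2/(s - 2)^3.

2/(s - 2)^3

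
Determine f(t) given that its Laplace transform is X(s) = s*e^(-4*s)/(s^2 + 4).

f(t) = Heaviside(t - 4)*(cos(2*t - 8))

The factor e^(-4s) signals a time shift by c = 4 (second shifting theorem).
L{cos(2t)} = s/(s^2 + 4), so L^-1{s/(s^2 + 4)} = cos(2*t).
Hence the inverse is u(t - 4) times that function evaluated at t - 4.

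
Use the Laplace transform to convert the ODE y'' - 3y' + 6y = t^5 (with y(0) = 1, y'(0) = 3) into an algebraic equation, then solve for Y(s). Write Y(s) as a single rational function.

Transform both sides with L{·}.
Using L{y''} = s^2 Y - s·y(0) - y'(0) and L{y'} = sY - y(0), with y(0) = 1, y'(0) = 3, the left side becomes (s^2 - 3*s + 6)Y - (s).
The right side is L{t^5} = 120/s^6.
So (s^2 - 3*s + 6)Y = 120/s^6 + (s).
Solve for Y(s) and write it as one ratio of polynomials.

Y(s) = (s^7 + 120)/(s^8 - 3*s^7 + 6*s^6)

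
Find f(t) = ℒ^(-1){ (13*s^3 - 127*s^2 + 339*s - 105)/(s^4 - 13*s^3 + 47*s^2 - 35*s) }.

Factor the denominator: s^4 - 13*s^3 + 47*s^2 - 35*s = s*(s - 7)*(s - 5)*(s - 1).
Partial fraction decomposition gives [-1/(s - 5)] + [5/(s - 1)] + [6/(s - 7)] + [3/s].
Invert each term: -1/(s - 5) ↔ -e^(5t); 5/(s - 1) ↔ 5e^(t); 6/(s - 7) ↔ 6e^(7t); 3/(s - 0) ↔ 3e^(0t).

f(t) = 6*exp(7*t) - exp(5*t) + 5*exp(t) + 3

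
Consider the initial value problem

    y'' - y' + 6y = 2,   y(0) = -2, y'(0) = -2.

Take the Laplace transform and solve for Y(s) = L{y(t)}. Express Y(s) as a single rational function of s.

Y(s) = (-2*s^2 + 2)/(s^3 - s^2 + 6*s)

Apply the Laplace transform to the equation.
The derivative rules (L{y''} = s^2 Y - s·y(0) - y'(0) and L{y'} = sY - y(0), with y(0) = -2, y'(0) = -2) turn the left side into (s^2 - s + 6)Y - (-2*s).
The right side is L{2} = 2/s.
So (s^2 - s + 6)Y = 2/s + (-2*s).
Divide through and combine into a single rational function.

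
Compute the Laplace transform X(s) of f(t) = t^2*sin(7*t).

L{sin(7t)} = 7/(s^2 + 49).
Then apply L{t^2·g(t)} = (-1)^2 d^2/ds^2[G(s)] with G(s) = 7/(s^2 + 49):
differentiating 2 times and applying the sign gives 14*(3*s^2 - 49)/(s^2 + 49)^3.

X(s) = 14*(3*s^2 - 49)/(s^2 + 49)^3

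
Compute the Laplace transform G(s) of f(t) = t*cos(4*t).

G(s) = (s - 4)*(s + 4)/(s^2 + 16)^2

L{cos(4t)} = s/(s^2 + 16).
Then apply L{t·g(t)} = -d/ds[H(s)] with H(s) = s/(s^2 + 16):
differentiating 1 time and applying the sign gives (s - 4)*(s + 4)/(s^2 + 16)^2.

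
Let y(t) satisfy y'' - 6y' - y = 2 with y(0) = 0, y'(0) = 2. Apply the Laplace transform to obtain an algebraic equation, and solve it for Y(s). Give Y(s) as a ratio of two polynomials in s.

Take the Laplace transform of both sides.
With L{y''} = s^2 Y - s·y(0) - y'(0) and L{y'} = sY - y(0), with y(0) = 0, y'(0) = 2: the LHS transforms to (s^2 - 6*s - 1)Y - (2).
The right side is L{2} = 2/s.
So (s^2 - 6*s - 1)Y = 2/s + (2).
Isolate Y and clear denominators.

Y(s) = (2*s + 2)/(s^3 - 6*s^2 - s)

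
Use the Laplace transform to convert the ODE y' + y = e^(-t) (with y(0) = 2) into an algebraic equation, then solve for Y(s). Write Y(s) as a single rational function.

Y(s) = (2*s + 3)/(s^2 + 2*s + 1)

Laplace-transform each side.
Using L{y'} = sY - y(0) = sY - 2, the left side becomes (s + 1)Y - (2).
The right side is L{e^(-t)} = 1/(s + 1).
So (s + 1)Y = 1/(s + 1) + (2).
Isolate Y and clear denominators.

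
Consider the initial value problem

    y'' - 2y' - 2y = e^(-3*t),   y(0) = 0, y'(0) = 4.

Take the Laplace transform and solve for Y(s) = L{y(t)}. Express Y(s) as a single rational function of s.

Y(s) = (4*s + 13)/(s^3 + s^2 - 8*s - 6)

Laplace-transform each side.
The derivative rules (L{y''} = s^2 Y - s·y(0) - y'(0) and L{y'} = sY - y(0), with y(0) = 0, y'(0) = 4) turn the left side into (s^2 - 2*s - 2)Y - (4).
The right side is L{e^(-3*t)} = 1/(s + 3).
So (s^2 - 2*s - 2)Y = 1/(s + 3) + (4).
Solve for Y(s) and write it as one ratio of polynomials.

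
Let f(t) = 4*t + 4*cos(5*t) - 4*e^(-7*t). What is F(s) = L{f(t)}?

F(s) = 4*s/(s^2 + 25) - 4/(s + 7) + 4/s^2

Apply the Laplace transform termwise.
(-4)·[L{e^(-7t)} = 1/(s + 7)]; (4)·[L{t} = 1!/s^2 = 1/s^2]; (4)·[L{cos(5t)} = s/(s^2 + 25)].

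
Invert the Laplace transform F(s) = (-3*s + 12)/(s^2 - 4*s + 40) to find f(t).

Complete the square in the denominator: s^2 - 4*s + 40 = (s - 2)^2 + 6^2.
Split the numerator to match: -3*s + 12 = -3·(s - 2) + 1·6.
Invert each term: -3·(s - 2)/((s - 2)^2 + 36) ↔ -3e^(2t)cos(6t); 1·6/((s - 2)^2 + 36) ↔ e^(2t)sin(6t).

f(t) = exp(2*t)*sin(6*t) - 3*exp(2*t)*cos(6*t)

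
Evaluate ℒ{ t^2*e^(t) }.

2/(s - 1)^3

L{e^(t)} = 1/(s - 1).
Then apply L{t^2·g(t)} = (-1)^2 d^2/ds^2[G(s)] with G(s) = 1/(s - 1):
differentiating 2 times and applying the sign gives 2/(s - 1)^3.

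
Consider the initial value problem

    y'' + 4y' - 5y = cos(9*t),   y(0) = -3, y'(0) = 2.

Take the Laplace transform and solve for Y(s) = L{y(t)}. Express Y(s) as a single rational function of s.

Y(s) = (-3*s^3 - 10*s^2 - 242*s - 810)/(s^4 + 4*s^3 + 76*s^2 + 324*s - 405)

Laplace-transform each side.
Using L{y''} = s^2 Y - s·y(0) - y'(0) and L{y'} = sY - y(0), with y(0) = -3, y'(0) = 2, the left side becomes (s^2 + 4*s - 5)Y - (-3*s - 10).
The right side is L{cos(9*t)} = s/(s^2 + 81).
So (s^2 + 4*s - 5)Y = s/(s^2 + 81) + (-3*s - 10).
Solve for Y(s) and write it as one ratio of polynomials.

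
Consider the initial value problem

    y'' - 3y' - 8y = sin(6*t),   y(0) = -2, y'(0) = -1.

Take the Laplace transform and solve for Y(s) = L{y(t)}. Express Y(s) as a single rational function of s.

Y(s) = (-2*s^3 + 5*s^2 - 72*s + 186)/(s^4 - 3*s^3 + 28*s^2 - 108*s - 288)

Transform both sides with L{·}.
Using L{y''} = s^2 Y - s·y(0) - y'(0) and L{y'} = sY - y(0), with y(0) = -2, y'(0) = -1, the left side becomes (s^2 - 3*s - 8)Y - (-2*s + 5).
The right side is L{sin(6*t)} = 6/(s^2 + 36).
So (s^2 - 3*s - 8)Y = 6/(s^2 + 36) + (-2*s + 5).
Solve for Y(s) and write it as one ratio of polynomials.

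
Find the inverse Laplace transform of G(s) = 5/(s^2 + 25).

Since L{sin(5t)} = 5/(s^2 + 25), the inverse is sin(5*t).

sin(5*t)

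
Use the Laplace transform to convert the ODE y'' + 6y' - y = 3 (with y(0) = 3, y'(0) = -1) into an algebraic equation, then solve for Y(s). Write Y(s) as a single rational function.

Y(s) = (3*s^2 + 17*s + 3)/(s^3 + 6*s^2 - s)

Transform both sides with L{·}.
Using L{y''} = s^2 Y - s·y(0) - y'(0) and L{y'} = sY - y(0), with y(0) = 3, y'(0) = -1, the left side becomes (s^2 + 6*s - 1)Y - (3*s + 17).
The right side is L{3} = 3/s.
So (s^2 + 6*s - 1)Y = 3/s + (3*s + 17).
Solve for Y(s) and write it as one ratio of polynomials.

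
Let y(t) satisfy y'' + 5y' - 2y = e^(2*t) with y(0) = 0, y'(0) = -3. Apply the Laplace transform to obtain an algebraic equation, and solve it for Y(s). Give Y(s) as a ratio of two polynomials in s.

Apply the Laplace transform to the equation.
Using L{y''} = s^2 Y - s·y(0) - y'(0) and L{y'} = sY - y(0), with y(0) = 0, y'(0) = -3, the left side becomes (s^2 + 5*s - 2)Y - (-3).
The right side is L{e^(2*t)} = 1/(s - 2).
So (s^2 + 5*s - 2)Y = 1/(s - 2) + (-3).
Solve for Y(s) and write it as one ratio of polynomials.

Y(s) = (-3*s + 7)/(s^3 + 3*s^2 - 12*s + 4)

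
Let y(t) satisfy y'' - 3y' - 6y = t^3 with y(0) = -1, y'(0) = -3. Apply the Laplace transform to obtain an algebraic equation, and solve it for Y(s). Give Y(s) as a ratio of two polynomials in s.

Y(s) = (-s^5 + 6)/(s^6 - 3*s^5 - 6*s^4)

Laplace-transform each side.
The derivative rules (L{y''} = s^2 Y - s·y(0) - y'(0) and L{y'} = sY - y(0), with y(0) = -1, y'(0) = -3) turn the left side into (s^2 - 3*s - 6)Y - (-s).
The right side is L{t^3} = 6/s^4.
So (s^2 - 3*s - 6)Y = 6/s^4 + (-s).
Isolate Y and clear denominators.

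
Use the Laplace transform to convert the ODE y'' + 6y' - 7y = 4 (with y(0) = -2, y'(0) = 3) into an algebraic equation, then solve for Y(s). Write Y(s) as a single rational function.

Apply the Laplace transform to the equation.
The derivative rules (L{y''} = s^2 Y - s·y(0) - y'(0) and L{y'} = sY - y(0), with y(0) = -2, y'(0) = 3) turn the left side into (s^2 + 6*s - 7)Y - (-2*s - 9).
The right side is L{4} = 4/s.
So (s^2 + 6*s - 7)Y = 4/s + (-2*s - 9).
Solve for Y(s) and write it as one ratio of polynomials.

Y(s) = (-2*s^2 - 9*s + 4)/(s^3 + 6*s^2 - 7*s)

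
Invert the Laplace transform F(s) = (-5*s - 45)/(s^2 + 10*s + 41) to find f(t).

Complete the square in the denominator: s^2 + 10*s + 41 = (s + 5)^2 + 4^2.
Split the numerator to match: -5*s - 45 = -5·(s + 5) - 5·4.
Invert each term: -5·(s + 5)/((s + 5)^2 + 16) ↔ -5e^(-5t)cos(4t); -5·4/((s + 5)^2 + 16) ↔ -5e^(-5t)sin(4t).

f(t) = -5*exp(-5*t)*sin(4*t) - 5*exp(-5*t)*cos(4*t)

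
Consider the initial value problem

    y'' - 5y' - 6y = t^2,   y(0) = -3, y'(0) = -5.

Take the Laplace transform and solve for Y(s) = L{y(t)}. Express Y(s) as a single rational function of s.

Y(s) = (-3*s^4 + 10*s^3 + 2)/(s^5 - 5*s^4 - 6*s^3)

Apply the Laplace transform to the equation.
With L{y''} = s^2 Y - s·y(0) - y'(0) and L{y'} = sY - y(0), with y(0) = -3, y'(0) = -5: the LHS transforms to (s^2 - 5*s - 6)Y - (-3*s + 10).
The right side is L{t^2} = 2/s^3.
So (s^2 - 5*s - 6)Y = 2/s^3 + (-3*s + 10).
Divide through and combine into a single rational function.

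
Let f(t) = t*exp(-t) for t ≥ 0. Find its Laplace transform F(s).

F(s) = (s + 1)^(-2)

L{e^(-t)} = 1/(s + 1).
Then apply L{t·g(t)} = -d/ds[G(s)] with G(s) = 1/(s + 1):
differentiating 1 time and applying the sign gives (s + 1)^(-2).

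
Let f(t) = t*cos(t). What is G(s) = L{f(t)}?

L{cos(t)} = s/(s^2 + 1).
Then apply L{t·g(t)} = -d/ds[H(s)] with H(s) = s/(s^2 + 1):
differentiating 1 time and applying the sign gives (s - 1)*(s + 1)/(s^2 + 1)^2.

G(s) = (s - 1)*(s + 1)/(s^2 + 1)^2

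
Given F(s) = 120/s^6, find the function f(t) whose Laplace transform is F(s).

Since L{t^5} = 5!/s^6 = 120/s^6, the inverse is t^5.

f(t) = t^5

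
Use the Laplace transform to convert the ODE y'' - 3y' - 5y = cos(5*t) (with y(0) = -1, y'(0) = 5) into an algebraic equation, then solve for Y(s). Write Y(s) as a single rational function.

Y(s) = (-s^3 + 8*s^2 - 24*s + 200)/(s^4 - 3*s^3 + 20*s^2 - 75*s - 125)

Transform both sides with L{·}.
With L{y''} = s^2 Y - s·y(0) - y'(0) and L{y'} = sY - y(0), with y(0) = -1, y'(0) = 5: the LHS transforms to (s^2 - 3*s - 5)Y - (-s + 8).
The right side is L{cos(5*t)} = s/(s^2 + 25).
So (s^2 - 3*s - 5)Y = s/(s^2 + 25) + (-s + 8).
Isolate Y and clear denominators.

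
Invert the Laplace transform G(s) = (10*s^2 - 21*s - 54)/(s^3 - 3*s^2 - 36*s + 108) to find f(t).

f(t) = 5*exp(6*t) + exp(3*t) + 4*exp(-6*t)

Factor the denominator: s^3 - 3*s^2 - 36*s + 108 = (s - 6)*(s - 3)*(s + 6).
Partial fraction decomposition gives [1/(s - 3)] + [5/(s - 6)] + [4/(s + 6)].
Invert each term: 1/(s - 3) ↔ e^(3t); 5/(s - 6) ↔ 5e^(6t); 4/(s + 6) ↔ 4e^(-6t).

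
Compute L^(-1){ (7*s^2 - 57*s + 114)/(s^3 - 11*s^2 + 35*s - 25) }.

t*exp(5*t) + 3*exp(5*t) + 4*exp(t)

Factor the denominator: s^3 - 11*s^2 + 35*s - 25 = (s - 5)^2*(s - 1).
Partial fraction decomposition gives [3/(s - 5)] + [(s - 5)^(-2)] + [4/(s - 1)].
Invert each term: 3/(s - 5) ↔ 3e^(5t); 1/(s - 5)^2 ↔ t·e^(5t); 4/(s - 1) ↔ 4e^(t).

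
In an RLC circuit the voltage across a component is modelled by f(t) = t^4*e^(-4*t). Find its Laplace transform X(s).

X(s) = 24/(s + 4)^5

L{t^4} = 4!/s^5 = 24/s^5.
By the first shifting theorem, multiplying by e^(-4t) replaces s with s + 4.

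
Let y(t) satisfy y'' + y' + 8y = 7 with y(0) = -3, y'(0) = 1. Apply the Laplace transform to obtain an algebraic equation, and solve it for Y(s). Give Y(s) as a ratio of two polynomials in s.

Y(s) = (-3*s^2 - 2*s + 7)/(s^3 + s^2 + 8*s)

Take the Laplace transform of both sides.
With L{y''} = s^2 Y - s·y(0) - y'(0) and L{y'} = sY - y(0), with y(0) = -3, y'(0) = 1: the LHS transforms to (s^2 + s + 8)Y - (-3*s - 2).
The right side is L{7} = 7/s.
So (s^2 + s + 8)Y = 7/s + (-3*s - 2).
Divide through and combine into a single rational function.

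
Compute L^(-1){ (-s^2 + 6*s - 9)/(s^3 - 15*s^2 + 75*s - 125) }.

Factor the denominator: s^3 - 15*s^2 + 75*s - 125 = (s - 5)^3.
Partial fraction decomposition gives [-1/(s - 5)] + [-4/(s - 5)^2] + [-4/(s - 5)^3].
Invert each term: -1/(s - 5) ↔ -e^(5t); -4/(s - 5)^2 ↔ -4t·e^(5t); -4/(s - 5)^3 ↔ (-2)t^2·e^(5t).

-2*t^2*exp(5*t) - 4*t*exp(5*t) - exp(5*t)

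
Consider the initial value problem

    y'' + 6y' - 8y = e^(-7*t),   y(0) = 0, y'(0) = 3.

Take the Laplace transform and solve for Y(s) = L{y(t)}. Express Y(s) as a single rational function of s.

Transform both sides with L{·}.
Using L{y''} = s^2 Y - s·y(0) - y'(0) and L{y'} = sY - y(0), with y(0) = 0, y'(0) = 3, the left side becomes (s^2 + 6*s - 8)Y - (3).
The right side is L{e^(-7*t)} = 1/(s + 7).
So (s^2 + 6*s - 8)Y = 1/(s + 7) + (3).
Isolate Y and clear denominators.

Y(s) = (3*s + 22)/(s^3 + 13*s^2 + 34*s - 56)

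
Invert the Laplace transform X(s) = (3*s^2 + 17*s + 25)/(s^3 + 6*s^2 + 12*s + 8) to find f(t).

f(t) = 3*t^2*exp(-2*t)/2 + 5*t*exp(-2*t) + 3*exp(-2*t)

Factor the denominator: s^3 + 6*s^2 + 12*s + 8 = (s + 2)^3.
Partial fraction decomposition gives [3/(s + 2)] + [5/(s + 2)^2] + [3/(s + 2)^3].
Invert each term: 3/(s + 2) ↔ 3e^(-2t); 5/(s + 2)^2 ↔ 5t·e^(-2t); 3/(s + 2)^3 ↔ (3/2)t^2·e^(-2t).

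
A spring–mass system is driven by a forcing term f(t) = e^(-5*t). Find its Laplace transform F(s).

L{e^(-5t)} = 1/(s + 5).

F(s) = 1/(s + 5)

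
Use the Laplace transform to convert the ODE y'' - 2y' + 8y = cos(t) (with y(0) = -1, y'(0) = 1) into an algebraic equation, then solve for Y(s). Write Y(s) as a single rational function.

Y(s) = (-s^3 + 3*s^2 + 3)/(s^4 - 2*s^3 + 9*s^2 - 2*s + 8)

Apply the Laplace transform to the equation.
With L{y''} = s^2 Y - s·y(0) - y'(0) and L{y'} = sY - y(0), with y(0) = -1, y'(0) = 1: the LHS transforms to (s^2 - 2*s + 8)Y - (-s + 3).
The right side is L{cos(t)} = s/(s^2 + 1).
So (s^2 - 2*s + 8)Y = s/(s^2 + 1) + (-s + 3).
Isolate Y and clear denominators.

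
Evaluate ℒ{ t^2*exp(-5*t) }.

L{e^(-5t)} = 1/(s + 5).
Then apply L{t^2·g(t)} = (-1)^2 d^2/ds^2[G(s)] with G(s) = 1/(s + 5):
differentiating 2 times and applying the sign gives 2/(s + 5)^3.

2/(s + 5)^3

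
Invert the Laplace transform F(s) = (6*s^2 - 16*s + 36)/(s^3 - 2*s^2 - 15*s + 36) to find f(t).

f(t) = 6*t*exp(3*t) + 2*exp(3*t) + 4*exp(-4*t)

Factor the denominator: s^3 - 2*s^2 - 15*s + 36 = (s - 3)^2*(s + 4).
Partial fraction decomposition gives [2/(s - 3)] + [6/(s - 3)^2] + [4/(s + 4)].
Invert each term: 2/(s - 3) ↔ 2e^(3t); 6/(s - 3)^2 ↔ 6t·e^(3t); 4/(s + 4) ↔ 4e^(-4t).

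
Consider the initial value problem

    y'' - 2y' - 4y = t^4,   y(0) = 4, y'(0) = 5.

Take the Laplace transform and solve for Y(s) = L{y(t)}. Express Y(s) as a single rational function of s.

Take the Laplace transform of both sides.
Using L{y''} = s^2 Y - s·y(0) - y'(0) and L{y'} = sY - y(0), with y(0) = 4, y'(0) = 5, the left side becomes (s^2 - 2*s - 4)Y - (4*s - 3).
The right side is L{t^4} = 24/s^5.
So (s^2 - 2*s - 4)Y = 24/s^5 + (4*s - 3).
Isolate Y and clear denominators.

Y(s) = (4*s^6 - 3*s^5 + 24)/(s^7 - 2*s^6 - 4*s^5)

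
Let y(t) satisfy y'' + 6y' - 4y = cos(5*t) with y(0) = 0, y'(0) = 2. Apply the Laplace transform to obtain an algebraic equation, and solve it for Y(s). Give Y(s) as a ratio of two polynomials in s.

Y(s) = (2*s^2 + s + 50)/(s^4 + 6*s^3 + 21*s^2 + 150*s - 100)

Apply the Laplace transform to the equation.
Using L{y''} = s^2 Y - s·y(0) - y'(0) and L{y'} = sY - y(0), with y(0) = 0, y'(0) = 2, the left side becomes (s^2 + 6*s - 4)Y - (2).
The right side is L{cos(5*t)} = s/(s^2 + 25).
So (s^2 + 6*s - 4)Y = s/(s^2 + 25) + (2).
Isolate Y and clear denominators.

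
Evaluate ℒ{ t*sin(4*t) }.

8*s/(s^2 + 16)^2

L{sin(4t)} = 4/(s^2 + 16).
Then apply L{t·g(t)} = -d/ds[H(s)] with H(s) = 4/(s^2 + 16):
differentiating 1 time and applying the sign gives 8*s/(s^2 + 16)^2.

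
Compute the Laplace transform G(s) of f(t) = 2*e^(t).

L{2} = 2/s.
By the first shifting theorem, multiplying by e^(t) replaces s with s - 1.

G(s) = 2/(s - 1)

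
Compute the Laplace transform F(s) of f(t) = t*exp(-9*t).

F(s) = (s + 9)^(-2)

L{e^(-9t)} = 1/(s + 9).
Then apply L{t·g(t)} = -d/ds[G(s)] with G(s) = 1/(s + 9):
differentiating 1 time and applying the sign gives (s + 9)^(-2).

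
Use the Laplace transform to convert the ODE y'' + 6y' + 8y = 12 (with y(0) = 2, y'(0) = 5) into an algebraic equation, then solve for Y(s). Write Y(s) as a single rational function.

Y(s) = (2*s^2 + 17*s + 12)/(s^3 + 6*s^2 + 8*s)

Transform both sides with L{·}.
With L{y''} = s^2 Y - s·y(0) - y'(0) and L{y'} = sY - y(0), with y(0) = 2, y'(0) = 5: the LHS transforms to (s^2 + 6*s + 8)Y - (2*s + 17).
The right side is L{12} = 12/s.
So (s^2 + 6*s + 8)Y = 12/s + (2*s + 17).
Divide through and combine into a single rational function.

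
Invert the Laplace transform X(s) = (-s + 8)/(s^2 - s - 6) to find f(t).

f(t) = exp(3*t) - 2*exp(-2*t)

Factor the denominator: s^2 - s - 6 = (s - 3)*(s + 2).
Partial fraction decomposition gives [1/(s - 3)] + [-2/(s + 2)].
Invert each term: 1/(s - 3) ↔ e^(3t); -2/(s + 2) ↔ -2e^(-2t).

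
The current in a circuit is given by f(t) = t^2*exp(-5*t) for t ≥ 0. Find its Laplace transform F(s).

L{e^(-5t)} = 1/(s + 5).
Then apply L{t^2·g(t)} = (-1)^2 d^2/ds^2[G(s)] with G(s) = 1/(s + 5):
differentiating 2 times and applying the sign gives 2/(s + 5)^3.

F(s) = 2/(s + 5)^3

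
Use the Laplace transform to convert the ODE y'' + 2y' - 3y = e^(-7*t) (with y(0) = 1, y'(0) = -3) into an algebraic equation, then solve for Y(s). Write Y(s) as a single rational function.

Transform both sides with L{·}.
The derivative rules (L{y''} = s^2 Y - s·y(0) - y'(0) and L{y'} = sY - y(0), with y(0) = 1, y'(0) = -3) turn the left side into (s^2 + 2*s - 3)Y - (s - 1).
The right side is L{e^(-7*t)} = 1/(s + 7).
So (s^2 + 2*s - 3)Y = 1/(s + 7) + (s - 1).
Isolate Y and clear denominators.

Y(s) = (s^2 + 6*s - 6)/(s^3 + 9*s^2 + 11*s - 21)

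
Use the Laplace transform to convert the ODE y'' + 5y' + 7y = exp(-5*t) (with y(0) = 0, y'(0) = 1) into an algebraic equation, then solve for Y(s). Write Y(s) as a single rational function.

Y(s) = (s + 6)/(s^3 + 10*s^2 + 32*s + 35)

Take the Laplace transform of both sides.
Using L{y''} = s^2 Y - s·y(0) - y'(0) and L{y'} = sY - y(0), with y(0) = 0, y'(0) = 1, the left side becomes (s^2 + 5*s + 7)Y - (1).
The right side is L{exp(-5*t)} = 1/(s + 5).
So (s^2 + 5*s + 7)Y = 1/(s + 5) + (1).
Isolate Y and clear denominators.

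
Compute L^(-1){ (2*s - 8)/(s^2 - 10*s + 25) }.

2*t*exp(5*t) + 2*exp(5*t)

Factor the denominator: s^2 - 10*s + 25 = (s - 5)^2.
Partial fraction decomposition gives [2/(s - 5)] + [2/(s - 5)^2].
Invert each term: 2/(s - 5) ↔ 2e^(5t); 2/(s - 5)^2 ↔ 2t·e^(5t).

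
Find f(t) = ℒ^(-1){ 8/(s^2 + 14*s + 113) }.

Rewrite the denominator: s^2 + 14*s + 113 = (s + 7)^2 + 64.
The form in (s + 7) signals a first-shifting-theorem factor e^(-7t).
Since L{sin(8t)} = 8/(s^2 + 64), the inverse is e^(-7*t)*sin(8*t).

f(t) = exp(-7*t)*sin(8*t)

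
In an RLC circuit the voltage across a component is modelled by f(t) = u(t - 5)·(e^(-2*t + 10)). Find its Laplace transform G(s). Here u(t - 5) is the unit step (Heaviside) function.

G(s) = exp(-5*s)/(s + 2)

By the second shifting theorem, L{u(t - c)·g(t - c)} = e^(-cs)·H(s) with c = 5 and H(s) = L{g(t)}.
L{e^(-2t)} = 1/(s + 2).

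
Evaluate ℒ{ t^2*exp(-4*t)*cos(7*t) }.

L{cos(7t)} = s/(s^2 + 49).
Multiplying by e^(-4t) shifts s → s + 4, so L{exp(-4*t)*cos(7*t)} = (s + 4)/((s + 4)^2 + 49).
Then apply L{t^2·g(t)} = (-1)^2 d^2/ds^2[G(s)] with G(s) = (s + 4)/((s + 4)^2 + 49):
differentiating 2 times and applying the sign gives 2*(s + 4)*(s^2 + 8*s - 131)/(s^2 + 8*s + 65)^3.

2*(s + 4)*(s^2 + 8*s - 131)/(s^2 + 8*s + 65)^3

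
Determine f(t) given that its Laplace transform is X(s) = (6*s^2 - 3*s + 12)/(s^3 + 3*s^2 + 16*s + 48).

f(t) = -3*sin(4*t) + 3*cos(4*t) + 3*exp(-3*t)

Factor the denominator: s^3 + 3*s^2 + 16*s + 48 = (s + 3)*(s^2 + 16).
Partial fraction decomposition gives [3/(s + 3)] + [3*s/(s^2 + 16)] + [-12/(s^2 + 16)].
Invert each term: 3/(s + 3) ↔ 3e^(-3t); 3·s/(s^2 + 16) ↔ 3cos(4t); -3·4/(s^2 + 16) ↔ -3sin(4t).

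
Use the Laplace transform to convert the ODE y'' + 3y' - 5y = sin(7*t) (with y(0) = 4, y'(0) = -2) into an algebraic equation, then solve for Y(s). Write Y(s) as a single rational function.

Y(s) = (4*s^3 + 10*s^2 + 196*s + 497)/(s^4 + 3*s^3 + 44*s^2 + 147*s - 245)

Apply the Laplace transform to the equation.
Using L{y''} = s^2 Y - s·y(0) - y'(0) and L{y'} = sY - y(0), with y(0) = 4, y'(0) = -2, the left side becomes (s^2 + 3*s - 5)Y - (4*s + 10).
The right side is L{sin(7*t)} = 7/(s^2 + 49).
So (s^2 + 3*s - 5)Y = 7/(s^2 + 49) + (4*s + 10).
Divide through and combine into a single rational function.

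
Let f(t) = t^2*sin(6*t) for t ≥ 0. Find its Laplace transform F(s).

L{sin(6t)} = 6/(s^2 + 36).
Then apply L{t^2·g(t)} = (-1)^2 d^2/ds^2[G(s)] with G(s) = 6/(s^2 + 36):
differentiating 2 times and applying the sign gives 36*(s^2 - 12)/(s^2 + 36)^3.

F(s) = 36*(s^2 - 12)/(s^2 + 36)^3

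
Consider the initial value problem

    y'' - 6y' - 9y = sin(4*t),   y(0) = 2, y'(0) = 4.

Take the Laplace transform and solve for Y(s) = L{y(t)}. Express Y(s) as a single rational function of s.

Y(s) = (2*s^3 - 8*s^2 + 32*s - 124)/(s^4 - 6*s^3 + 7*s^2 - 96*s - 144)

Apply the Laplace transform to the equation.
The derivative rules (L{y''} = s^2 Y - s·y(0) - y'(0) and L{y'} = sY - y(0), with y(0) = 2, y'(0) = 4) turn the left side into (s^2 - 6*s - 9)Y - (2*s - 8).
The right side is L{sin(4*t)} = 4/(s^2 + 16).
So (s^2 - 6*s - 9)Y = 4/(s^2 + 16) + (2*s - 8).
Isolate Y and clear denominators.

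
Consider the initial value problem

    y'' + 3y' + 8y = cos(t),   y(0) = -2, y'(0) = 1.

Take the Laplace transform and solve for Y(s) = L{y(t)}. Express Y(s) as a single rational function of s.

Y(s) = (-2*s^3 - 5*s^2 - s - 5)/(s^4 + 3*s^3 + 9*s^2 + 3*s + 8)

Laplace-transform each side.
With L{y''} = s^2 Y - s·y(0) - y'(0) and L{y'} = sY - y(0), with y(0) = -2, y'(0) = 1: the LHS transforms to (s^2 + 3*s + 8)Y - (-2*s - 5).
The right side is L{cos(t)} = s/(s^2 + 1).
So (s^2 + 3*s + 8)Y = s/(s^2 + 1) + (-2*s - 5).
Divide through and combine into a single rational function.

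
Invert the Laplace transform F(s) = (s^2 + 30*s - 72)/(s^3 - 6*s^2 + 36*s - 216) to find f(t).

Factor the denominator: s^3 - 6*s^2 + 36*s - 216 = (s - 6)*(s^2 + 36).
Partial fraction decomposition gives [2/(s - 6)] + [-s/(s^2 + 36)] + [24/(s^2 + 36)].
Invert each term: 2/(s - 6) ↔ 2e^(6t); -1·s/(s^2 + 36) ↔ -cos(6t); 4·6/(s^2 + 36) ↔ 4sin(6t).

f(t) = 2*exp(6*t) + 4*sin(6*t) - cos(6*t)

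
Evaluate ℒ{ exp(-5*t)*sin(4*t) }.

4/((s + 5)^2 + 16)

L{sin(4t)} = 4/(s^2 + 16).
By the first shifting theorem, multiplying by e^(-5t) replaces s with s + 5.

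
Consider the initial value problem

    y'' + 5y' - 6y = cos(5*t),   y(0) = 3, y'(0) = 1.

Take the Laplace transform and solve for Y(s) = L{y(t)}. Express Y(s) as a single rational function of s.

Laplace-transform each side.
The derivative rules (L{y''} = s^2 Y - s·y(0) - y'(0) and L{y'} = sY - y(0), with y(0) = 3, y'(0) = 1) turn the left side into (s^2 + 5*s - 6)Y - (3*s + 16).
The right side is L{cos(5*t)} = s/(s^2 + 25).
So (s^2 + 5*s - 6)Y = s/(s^2 + 25) + (3*s + 16).
Isolate Y and clear denominators.

Y(s) = (3*s^3 + 16*s^2 + 76*s + 400)/(s^4 + 5*s^3 + 19*s^2 + 125*s - 150)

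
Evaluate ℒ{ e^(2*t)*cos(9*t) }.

(s - 2)/((s - 2)^2 + 81)

L{cos(9t)} = s/(s^2 + 81).
By the first shifting theorem, multiplying by e^(2t) replaces s with s - 2.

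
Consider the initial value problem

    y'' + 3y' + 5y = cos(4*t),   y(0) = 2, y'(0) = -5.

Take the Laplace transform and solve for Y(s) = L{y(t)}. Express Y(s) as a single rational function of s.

Take the Laplace transform of both sides.
Using L{y''} = s^2 Y - s·y(0) - y'(0) and L{y'} = sY - y(0), with y(0) = 2, y'(0) = -5, the left side becomes (s^2 + 3*s + 5)Y - (2*s + 1).
The right side is L{cos(4*t)} = s/(s^2 + 16).
So (s^2 + 3*s + 5)Y = s/(s^2 + 16) + (2*s + 1).
Solve for Y(s) and write it as one ratio of polynomials.

Y(s) = (2*s^3 + s^2 + 33*s + 16)/(s^4 + 3*s^3 + 21*s^2 + 48*s + 80)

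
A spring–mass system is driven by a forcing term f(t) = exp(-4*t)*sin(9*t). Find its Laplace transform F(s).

F(s) = 9/((s + 4)^2 + 81)

L{sin(9t)} = 9/(s^2 + 81).
By the first shifting theorem, multiplying by e^(-4t) replaces s with s + 4.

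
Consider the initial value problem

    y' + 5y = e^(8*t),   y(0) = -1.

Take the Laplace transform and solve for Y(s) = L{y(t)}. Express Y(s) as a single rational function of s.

Y(s) = (-s + 9)/(s^2 - 3*s - 40)

Laplace-transform each side.
With L{y'} = sY - y(0) = sY - (-1): the LHS transforms to (s + 5)Y - (-1).
The right side is L{e^(8*t)} = 1/(s - 8).
So (s + 5)Y = 1/(s - 8) + (-1).
Divide through and combine into a single rational function.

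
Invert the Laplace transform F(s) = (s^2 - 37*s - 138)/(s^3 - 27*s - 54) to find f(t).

Factor the denominator: s^3 - 27*s - 54 = (s - 6)*(s + 3)^2.
Partial fraction decomposition gives [5/(s + 3)] + [2/(s + 3)^2] + [-4/(s - 6)].
Invert each term: 5/(s + 3) ↔ 5e^(-3t); 2/(s + 3)^2 ↔ 2t·e^(-3t); -4/(s - 6) ↔ -4e^(6t).

f(t) = 2*t*exp(-3*t) - 4*exp(6*t) + 5*exp(-3*t)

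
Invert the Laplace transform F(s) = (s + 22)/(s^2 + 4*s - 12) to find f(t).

Factor the denominator: s^2 + 4*s - 12 = (s - 2)*(s + 6).
Partial fraction decomposition gives [-2/(s + 6)] + [3/(s - 2)].
Invert each term: -2/(s + 6) ↔ -2e^(-6t); 3/(s - 2) ↔ 3e^(2t).

f(t) = 3*exp(2*t) - 2*exp(-6*t)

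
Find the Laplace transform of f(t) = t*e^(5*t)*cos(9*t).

L{cos(9t)} = s/(s^2 + 81).
Multiplying by e^(5t) shifts s → s - 5, so L{e^(5*t)*cos(9*t)} = (s - 5)/((s - 5)^2 + 81).
Then apply L{t·g(t)} = -d/ds[G(s)] with G(s) = (s - 5)/((s - 5)^2 + 81):
differentiating 1 time and applying the sign gives (s - 14)*(s + 4)/(s^2 - 10*s + 106)^2.

(s - 14)*(s + 4)/(s^2 - 10*s + 106)^2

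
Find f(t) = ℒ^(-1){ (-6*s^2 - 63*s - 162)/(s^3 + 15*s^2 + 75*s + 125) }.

Factor the denominator: s^3 + 15*s^2 + 75*s + 125 = (s + 5)^3.
Partial fraction decomposition gives [-6/(s + 5)] + [-3/(s + 5)^2] + [3/(s + 5)^3].
Invert each term: -6/(s + 5) ↔ -6e^(-5t); -3/(s + 5)^2 ↔ -3t·e^(-5t); 3/(s + 5)^3 ↔ (3/2)t^2·e^(-5t).

f(t) = 3*t^2*exp(-5*t)/2 - 3*t*exp(-5*t) - 6*exp(-5*t)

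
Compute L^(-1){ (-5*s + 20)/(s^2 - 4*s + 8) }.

Complete the square in the denominator: s^2 - 4*s + 8 = (s - 2)^2 + 2^2.
Split the numerator to match: -5*s + 20 = -5·(s - 2) + 5·2.
Invert each term: -5·(s - 2)/((s - 2)^2 + 4) ↔ -5e^(2t)cos(2t); 5·2/((s - 2)^2 + 4) ↔ 5e^(2t)sin(2t).

5*exp(2*t)*sin(2*t) - 5*exp(2*t)*cos(2*t)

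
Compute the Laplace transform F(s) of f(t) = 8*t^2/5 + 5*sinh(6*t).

By linearity of the Laplace transform, transform each term separately.
(8/5)·[L{t^2} = 2!/s^3 = 2/s^3]; (5)·[L{sinh(6t)} = 6/(s^2 - 36)].

F(s) = 30/(s^2 - 36) + 16/(5*s^3)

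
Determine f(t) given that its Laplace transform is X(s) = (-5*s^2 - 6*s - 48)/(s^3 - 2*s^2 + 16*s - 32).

f(t) = -4*exp(2*t) - 2*sin(4*t) - cos(4*t)

Factor the denominator: s^3 - 2*s^2 + 16*s - 32 = (s - 2)*(s^2 + 16).
Partial fraction decomposition gives [-4/(s - 2)] + [-s/(s^2 + 16)] + [-8/(s^2 + 16)].
Invert each term: -4/(s - 2) ↔ -4e^(2t); -1·s/(s^2 + 16) ↔ -cos(4t); -2·4/(s^2 + 16) ↔ -2sin(4t).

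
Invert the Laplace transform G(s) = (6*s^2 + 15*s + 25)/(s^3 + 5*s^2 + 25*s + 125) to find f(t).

Factor the denominator: s^3 + 5*s^2 + 25*s + 125 = (s + 5)*(s^2 + 25).
Partial fraction decomposition gives [2/(s + 5)] + [4*s/(s^2 + 25)] + [-5/(s^2 + 25)].
Invert each term: 2/(s + 5) ↔ 2e^(-5t); 4·s/(s^2 + 25) ↔ 4cos(5t); -1·5/(s^2 + 25) ↔ -sin(5t).

f(t) = -sin(5*t) + 4*cos(5*t) + 2*exp(-5*t)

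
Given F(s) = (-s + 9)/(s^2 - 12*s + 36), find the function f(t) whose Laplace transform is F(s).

Factor the denominator: s^2 - 12*s + 36 = (s - 6)^2.
Partial fraction decomposition gives [-1/(s - 6)] + [3/(s - 6)^2].
Invert each term: -1/(s - 6) ↔ -e^(6t); 3/(s - 6)^2 ↔ 3t·e^(6t).

f(t) = 3*t*exp(6*t) - exp(6*t)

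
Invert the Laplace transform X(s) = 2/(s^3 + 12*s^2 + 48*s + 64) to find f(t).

Rewrite the denominator: s^3 + 12*s^2 + 48*s + 64 = (s + 4)^3.
The form in (s + 4) signals a first-shifting-theorem factor e^(-4t).
Since L{t^2} = 2!/s^3 = 2/s^3, the inverse is t^2*e^(-4*t).

f(t) = t^2*exp(-4*t)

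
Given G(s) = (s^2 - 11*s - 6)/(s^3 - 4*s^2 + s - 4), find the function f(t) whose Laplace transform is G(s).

f(t) = -2*exp(4*t) + sin(t) + 3*cos(t)

Factor the denominator: s^3 - 4*s^2 + s - 4 = (s - 4)*(s^2 + 1).
Partial fraction decomposition gives [-2/(s - 4)] + [3*s/(s^2 + 1)] + [1/(s^2 + 1)].
Invert each term: -2/(s - 4) ↔ -2e^(4t); 3·s/(s^2 + 1) ↔ 3cos(t); 1·1/(s^2 + 1) ↔ sin(t).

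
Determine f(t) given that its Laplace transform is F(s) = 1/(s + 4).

Since L{e^(-4t)} = 1/(s + 4), the inverse is exp(-4*t).

f(t) = exp(-4*t)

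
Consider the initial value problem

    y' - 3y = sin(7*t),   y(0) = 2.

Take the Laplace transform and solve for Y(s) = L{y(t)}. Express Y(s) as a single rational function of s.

Take the Laplace transform of both sides.
Using L{y'} = sY - y(0) = sY - 2, the left side becomes (s - 3)Y - (2).
The right side is L{sin(7*t)} = 7/(s^2 + 49).
So (s - 3)Y = 7/(s^2 + 49) + (2).
Divide through and combine into a single rational function.

Y(s) = (2*s^2 + 105)/(s^3 - 3*s^2 + 49*s - 147)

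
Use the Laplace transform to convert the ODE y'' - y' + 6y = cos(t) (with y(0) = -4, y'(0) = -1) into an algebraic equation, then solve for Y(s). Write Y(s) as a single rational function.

Transform both sides with L{·}.
Using L{y''} = s^2 Y - s·y(0) - y'(0) and L{y'} = sY - y(0), with y(0) = -4, y'(0) = -1, the left side becomes (s^2 - s + 6)Y - (-4*s + 3).
The right side is L{cos(t)} = s/(s^2 + 1).
So (s^2 - s + 6)Y = s/(s^2 + 1) + (-4*s + 3).
Solve for Y(s) and write it as one ratio of polynomials.

Y(s) = (-4*s^3 + 3*s^2 - 3*s + 3)/(s^4 - s^3 + 7*s^2 - s + 6)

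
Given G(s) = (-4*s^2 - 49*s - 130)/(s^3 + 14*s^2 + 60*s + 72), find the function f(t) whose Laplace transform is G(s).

f(t) = -5*t*exp(-6*t) - 3*exp(-2*t) - exp(-6*t)

Factor the denominator: s^3 + 14*s^2 + 60*s + 72 = (s + 2)*(s + 6)^2.
Partial fraction decomposition gives [-1/(s + 6)] + [-5/(s + 6)^2] + [-3/(s + 2)].
Invert each term: -1/(s + 6) ↔ -e^(-6t); -5/(s + 6)^2 ↔ -5t·e^(-6t); -3/(s + 2) ↔ -3e^(-2t).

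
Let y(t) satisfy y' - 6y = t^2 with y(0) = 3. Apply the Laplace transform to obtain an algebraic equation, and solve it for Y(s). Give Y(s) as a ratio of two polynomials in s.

Y(s) = (3*s^3 + 2)/(s^4 - 6*s^3)

Transform both sides with L{·}.
With L{y'} = sY - y(0) = sY - 3: the LHS transforms to (s - 6)Y - (3).
The right side is L{t^2} = 2/s^3.
So (s - 6)Y = 2/s^3 + (3).
Divide through and combine into a single rational function.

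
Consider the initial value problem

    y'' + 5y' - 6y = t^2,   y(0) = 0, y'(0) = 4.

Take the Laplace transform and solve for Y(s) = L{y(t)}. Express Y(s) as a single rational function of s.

Laplace-transform each side.
The derivative rules (L{y''} = s^2 Y - s·y(0) - y'(0) and L{y'} = sY - y(0), with y(0) = 0, y'(0) = 4) turn the left side into (s^2 + 5*s - 6)Y - (4).
The right side is L{t^2} = 2/s^3.
So (s^2 + 5*s - 6)Y = 2/s^3 + (4).
Solve for Y(s) and write it as one ratio of polynomials.

Y(s) = (4*s^3 + 2)/(s^5 + 5*s^4 - 6*s^3)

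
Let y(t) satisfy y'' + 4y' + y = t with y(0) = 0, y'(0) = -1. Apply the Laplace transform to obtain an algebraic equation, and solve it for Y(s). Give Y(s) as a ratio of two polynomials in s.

Y(s) = (-s^2 + 1)/(s^4 + 4*s^3 + s^2)

Take the Laplace transform of both sides.
The derivative rules (L{y''} = s^2 Y - s·y(0) - y'(0) and L{y'} = sY - y(0), with y(0) = 0, y'(0) = -1) turn the left side into (s^2 + 4*s + 1)Y - (-1).
The right side is L{t} = s^(-2).
So (s^2 + 4*s + 1)Y = s^(-2) + (-1).
Isolate Y and clear denominators.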